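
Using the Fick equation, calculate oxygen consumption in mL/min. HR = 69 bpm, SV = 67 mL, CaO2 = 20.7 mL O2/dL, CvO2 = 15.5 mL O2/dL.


CO = HR*SV = 69*67/1000 = 4.623 L/min
a-v O2 diff = 20.7 - 15.5 = 5.2 mL/dL
VO2 = CO * (CaO2-CvO2) * 10 dL/L
VO2 = 4.623 * 5.2 * 10
VO2 = 240.4 mL/min


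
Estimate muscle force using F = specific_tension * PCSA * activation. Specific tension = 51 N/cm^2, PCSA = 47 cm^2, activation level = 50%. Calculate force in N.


F = sigma * PCSA * activation
F = 51 * 47 * 0.5
F = 1198 N


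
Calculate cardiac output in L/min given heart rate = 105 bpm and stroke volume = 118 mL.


CO = HR * SV
CO = 105 * 118 / 1000
CO = 12.39 L/min


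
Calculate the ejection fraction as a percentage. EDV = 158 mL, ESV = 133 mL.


SV = EDV - ESV = 158 - 133 = 25 mL
EF = SV/EDV * 100 = 25/158 * 100
EF = 15.82%


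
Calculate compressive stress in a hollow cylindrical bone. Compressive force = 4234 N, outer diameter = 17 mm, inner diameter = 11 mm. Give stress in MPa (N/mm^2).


A = pi*(r_o^2 - r_i^2)
r_o = 8.5 mm, r_i = 5.5 mm
A = 131.947 mm^2
sigma = F/A = 4234 / 131.947
sigma = 32.09 MPa


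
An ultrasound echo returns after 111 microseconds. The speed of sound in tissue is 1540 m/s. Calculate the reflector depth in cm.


depth = c * t / 2
t = 111 us = 1.1100e-04 s
depth = 1540 * 1.1100e-04 / 2
depth = 0.08547 m = 8.547 cm


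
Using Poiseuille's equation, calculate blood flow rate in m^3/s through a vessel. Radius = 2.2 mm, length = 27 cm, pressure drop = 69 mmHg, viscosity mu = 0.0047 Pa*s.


Q = pi*r^4*dP / (8*mu*L)
r = 0.0022 m, L = 0.27 m
dP = 69 mmHg = 9199.218 Pa
Q = 6.6687e-05 m^3/s


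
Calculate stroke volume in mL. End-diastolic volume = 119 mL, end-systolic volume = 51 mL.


SV = EDV - ESV
SV = 119 - 51
SV = 68 mL


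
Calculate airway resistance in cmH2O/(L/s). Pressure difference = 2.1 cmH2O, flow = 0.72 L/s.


R = dP / flow
R = 2.1 / 0.72
R = 2.917 cmH2O/(L/s)


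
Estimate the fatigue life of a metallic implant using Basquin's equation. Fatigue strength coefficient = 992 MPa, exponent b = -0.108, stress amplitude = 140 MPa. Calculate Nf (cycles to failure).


sigma_a = sigma_f' * (2Nf)^b
2Nf = (sigma_a/sigma_f')^(1/b)
2Nf = (140/992)^(1/-0.108)
2Nf = 74803610
Nf = 3.7402e+07


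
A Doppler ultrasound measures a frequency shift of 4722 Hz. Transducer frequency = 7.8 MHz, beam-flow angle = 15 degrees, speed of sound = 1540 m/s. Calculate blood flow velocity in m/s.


v = fd * c / (2 * f0 * cos(theta))
v = 4722 * 1540 / (2 * 7.8000e+06 * cos(15))
v = 0.4826 m/s


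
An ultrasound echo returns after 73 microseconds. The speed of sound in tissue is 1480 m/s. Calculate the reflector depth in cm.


depth = c * t / 2
t = 73 us = 7.3000e-05 s
depth = 1480 * 7.3000e-05 / 2
depth = 0.05402 m = 5.402 cm


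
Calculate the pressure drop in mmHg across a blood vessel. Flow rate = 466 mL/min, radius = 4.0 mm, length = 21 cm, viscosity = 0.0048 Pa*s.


dP = 8*mu*L*Q / (pi*r^4)
Q = 466 mL/min = 7.76667e-06 m^3/s
dP = 77.8745 Pa = 77.8745 / 133.322 mmHg = 0.5841 mmHg


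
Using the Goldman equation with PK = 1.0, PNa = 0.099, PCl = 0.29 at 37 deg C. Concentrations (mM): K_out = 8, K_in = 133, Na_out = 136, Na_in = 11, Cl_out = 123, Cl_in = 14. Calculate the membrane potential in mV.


Vm = (RT/F)*ln((PK*Ko + PNa*Nao + PCl*Cli)/(PK*Ki + PNa*Nai + PCl*Clo))
Numer = 25.524, Denom = 169.759
Vm = -50.64 mV


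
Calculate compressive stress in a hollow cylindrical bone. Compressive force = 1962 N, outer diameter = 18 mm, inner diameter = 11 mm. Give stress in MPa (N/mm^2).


A = pi*(r_o^2 - r_i^2)
r_o = 9 mm, r_i = 5.5 mm
A = 159.436 mm^2
sigma = F/A = 1962 / 159.436
sigma = 12.31 MPa


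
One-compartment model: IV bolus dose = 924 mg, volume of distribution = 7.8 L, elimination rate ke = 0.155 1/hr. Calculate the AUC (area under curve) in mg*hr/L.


C0 = Dose/Vd = 924/7.8 = 118.462 mg/L
AUC = C0/ke = 118.462/0.155
AUC = 764.3 mg*hr/L


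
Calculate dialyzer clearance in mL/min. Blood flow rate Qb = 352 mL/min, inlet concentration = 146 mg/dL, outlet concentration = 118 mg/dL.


K = Qb * (Cb_in - Cb_out) / Cb_in
K = 352 * (146 - 118) / 146
K = 67.51 mL/min


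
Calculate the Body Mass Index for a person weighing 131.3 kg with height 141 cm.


BMI = weight / height^2
height = 141 cm = 1.41 m
BMI = 131.3 / 1.41^2
BMI = 66.04 kg/m^2


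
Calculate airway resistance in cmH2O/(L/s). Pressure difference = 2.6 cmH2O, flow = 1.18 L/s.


R = dP / flow
R = 2.6 / 1.18
R = 2.203 cmH2O/(L/s)


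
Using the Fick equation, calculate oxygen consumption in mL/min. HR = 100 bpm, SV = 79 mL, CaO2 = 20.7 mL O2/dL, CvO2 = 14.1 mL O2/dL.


CO = HR*SV = 100*79/1000 = 7.9 L/min
a-v O2 diff = 20.7 - 14.1 = 6.6 mL/dL
VO2 = CO * (CaO2-CvO2) * 10 dL/L
VO2 = 7.9 * 6.6 * 10
VO2 = 521.4 mL/min


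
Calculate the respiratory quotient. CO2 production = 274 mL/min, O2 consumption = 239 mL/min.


RQ = VCO2 / VO2
RQ = 274 / 239
RQ = 1.146


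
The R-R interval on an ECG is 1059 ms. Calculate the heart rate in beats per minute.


HR = 60 / RR_interval(s)
RR = 1059 ms = 1.059 s
HR = 60 / 1.059 = 56.66 bpm


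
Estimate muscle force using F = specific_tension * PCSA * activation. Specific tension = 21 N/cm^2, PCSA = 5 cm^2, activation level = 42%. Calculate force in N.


F = sigma * PCSA * activation
F = 21 * 5 * 0.42
F = 44.1 N


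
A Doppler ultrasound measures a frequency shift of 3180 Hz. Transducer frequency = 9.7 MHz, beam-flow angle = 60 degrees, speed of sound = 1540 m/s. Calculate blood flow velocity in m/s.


v = fd * c / (2 * f0 * cos(theta))
v = 3180 * 1540 / (2 * 9.7000e+06 * cos(60))
v = 0.5049 m/s


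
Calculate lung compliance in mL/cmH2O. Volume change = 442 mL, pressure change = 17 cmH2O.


C = dV / dP
C = 442 / 17
C = 26 mL/cmH2O


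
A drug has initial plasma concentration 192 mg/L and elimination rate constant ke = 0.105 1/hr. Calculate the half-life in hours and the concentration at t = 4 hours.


t_half = ln(2) / ke = 0.693147 / 0.105 = 6.601 hr
C(t) = C0 * exp(-ke*t) = 192 * exp(-0.105*4)
C(4) = 126.2 mg/L


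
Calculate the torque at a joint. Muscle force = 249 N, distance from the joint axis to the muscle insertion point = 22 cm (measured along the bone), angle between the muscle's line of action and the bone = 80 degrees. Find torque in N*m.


Torque = F * d * sin(theta)   (moment arm = d*sin(theta))
d = 22 cm = 0.22 m
Torque = 249 * 0.22 * sin(80)
Torque = 53.95 N*m


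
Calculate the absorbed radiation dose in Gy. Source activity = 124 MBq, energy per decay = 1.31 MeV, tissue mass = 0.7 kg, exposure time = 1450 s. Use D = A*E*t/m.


A = 124 MBq = 1.2400e+08 Bq
E = 1.31 MeV = 2.09862e-13 J
D = A*E*t/m = 1.2400e+08*2.09862e-13*1450/0.7
D = 0.0539 Gy


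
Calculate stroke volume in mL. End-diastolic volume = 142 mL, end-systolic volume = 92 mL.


SV = EDV - ESV
SV = 142 - 92
SV = 50 mL


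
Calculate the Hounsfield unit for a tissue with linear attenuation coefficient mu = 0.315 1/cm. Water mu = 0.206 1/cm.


HU = ((mu_tissue - mu_water) / mu_water) * 1000
HU = ((0.315 - 0.206) / 0.206) * 1000
HU = 529.1


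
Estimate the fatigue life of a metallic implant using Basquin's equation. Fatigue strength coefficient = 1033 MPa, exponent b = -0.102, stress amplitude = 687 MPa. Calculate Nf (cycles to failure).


sigma_a = sigma_f' * (2Nf)^b
2Nf = (sigma_a/sigma_f')^(1/b)
2Nf = (687/1033)^(1/-0.102)
2Nf = 54.538327
Nf = 27.27


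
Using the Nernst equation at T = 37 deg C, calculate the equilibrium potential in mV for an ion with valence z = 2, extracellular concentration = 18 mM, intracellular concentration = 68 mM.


E = (RT/(zF)) * ln(C_out/C_in)
T = 37 + 273.15 = 310.15 K
E = (8.314 * 310.15 / (2 * 96485)) * ln(18/68)
E = -17.76 mV


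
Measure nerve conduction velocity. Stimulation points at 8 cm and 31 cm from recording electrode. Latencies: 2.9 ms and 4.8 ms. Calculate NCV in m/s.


Distance = (31 - 8) / 100 = 0.23 m
dt = (4.8 - 2.9) / 1000 = 0.0019 s
NCV = dist / dt = 121.1 m/s


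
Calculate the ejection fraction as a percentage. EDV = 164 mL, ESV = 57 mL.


SV = EDV - ESV = 164 - 57 = 107 mL
EF = SV/EDV * 100 = 107/164 * 100
EF = 65.24%


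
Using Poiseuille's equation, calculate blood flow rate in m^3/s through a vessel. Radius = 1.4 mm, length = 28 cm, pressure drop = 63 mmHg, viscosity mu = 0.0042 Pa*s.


Q = pi*r^4*dP / (8*mu*L)
r = 0.0014 m, L = 0.28 m
dP = 63 mmHg = 8399.286 Pa
Q = 1.0775e-05 m^3/s


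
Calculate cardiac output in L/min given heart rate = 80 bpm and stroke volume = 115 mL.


CO = HR * SV
CO = 80 * 115 / 1000
CO = 9.2 L/min


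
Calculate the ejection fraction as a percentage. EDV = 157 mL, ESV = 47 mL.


SV = EDV - ESV = 157 - 47 = 110 mL
EF = SV/EDV * 100 = 110/157 * 100
EF = 70.06%


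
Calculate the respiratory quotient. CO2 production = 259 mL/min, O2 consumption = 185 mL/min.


RQ = VCO2 / VO2
RQ = 259 / 185
RQ = 1.4


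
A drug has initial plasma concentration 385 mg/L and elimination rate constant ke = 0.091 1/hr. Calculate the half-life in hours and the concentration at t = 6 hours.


t_half = ln(2) / ke = 0.693147 / 0.091 = 7.617 hr
C(t) = C0 * exp(-ke*t) = 385 * exp(-0.091*6)
C(6) = 223 mg/L


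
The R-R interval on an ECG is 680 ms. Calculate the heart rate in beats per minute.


HR = 60 / RR_interval(s)
RR = 680 ms = 0.68 s
HR = 60 / 0.68 = 88.24 bpm


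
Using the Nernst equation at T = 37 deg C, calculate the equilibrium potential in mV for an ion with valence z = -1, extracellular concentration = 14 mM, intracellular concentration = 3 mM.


E = (RT/(zF)) * ln(C_out/C_in)
T = 37 + 273.15 = 310.15 K
E = (8.314 * 310.15 / (-1 * 96485)) * ln(14/3)
E = -41.17 mV


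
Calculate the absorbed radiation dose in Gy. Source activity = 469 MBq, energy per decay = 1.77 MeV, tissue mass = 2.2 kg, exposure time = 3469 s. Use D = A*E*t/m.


A = 469 MBq = 4.6900e+08 Bq
E = 1.77 MeV = 2.83554e-13 J
D = A*E*t/m = 4.6900e+08*2.83554e-13*3469/2.2
D = 0.2097 Gy


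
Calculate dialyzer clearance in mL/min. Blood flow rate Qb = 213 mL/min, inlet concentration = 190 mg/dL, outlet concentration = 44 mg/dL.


K = Qb * (Cb_in - Cb_out) / Cb_in
K = 213 * (190 - 44) / 190
K = 163.7 mL/min


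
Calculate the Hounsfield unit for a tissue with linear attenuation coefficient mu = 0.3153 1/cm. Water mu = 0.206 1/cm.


HU = ((mu_tissue - mu_water) / mu_water) * 1000
HU = ((0.3153 - 0.206) / 0.206) * 1000
HU = 530.6


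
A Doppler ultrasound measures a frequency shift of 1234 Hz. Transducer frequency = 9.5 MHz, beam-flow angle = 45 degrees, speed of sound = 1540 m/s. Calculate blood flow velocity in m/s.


v = fd * c / (2 * f0 * cos(theta))
v = 1234 * 1540 / (2 * 9.5000e+06 * cos(45))
v = 0.1414 m/s


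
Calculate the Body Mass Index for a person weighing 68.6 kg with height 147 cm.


BMI = weight / height^2
height = 147 cm = 1.47 m
BMI = 68.6 / 1.47^2
BMI = 31.75 kg/m^2


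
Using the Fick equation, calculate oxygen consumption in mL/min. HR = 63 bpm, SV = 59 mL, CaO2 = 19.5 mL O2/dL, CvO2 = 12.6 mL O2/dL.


CO = HR*SV = 63*59/1000 = 3.717 L/min
a-v O2 diff = 19.5 - 12.6 = 6.9 mL/dL
VO2 = CO * (CaO2-CvO2) * 10 dL/L
VO2 = 3.717 * 6.9 * 10
VO2 = 256.5 mL/min


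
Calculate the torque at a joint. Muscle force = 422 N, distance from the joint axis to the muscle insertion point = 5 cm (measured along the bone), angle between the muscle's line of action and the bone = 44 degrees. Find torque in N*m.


Torque = F * d * sin(theta)   (moment arm = d*sin(theta))
d = 5 cm = 0.05 m
Torque = 422 * 0.05 * sin(44)
Torque = 14.66 N*m


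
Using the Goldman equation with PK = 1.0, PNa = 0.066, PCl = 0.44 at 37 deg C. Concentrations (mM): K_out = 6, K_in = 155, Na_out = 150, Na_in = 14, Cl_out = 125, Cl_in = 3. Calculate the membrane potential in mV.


Vm = (RT/F)*ln((PK*Ko + PNa*Nao + PCl*Cli)/(PK*Ki + PNa*Nai + PCl*Clo))
Numer = 17.22, Denom = 210.924
Vm = -66.96 mV


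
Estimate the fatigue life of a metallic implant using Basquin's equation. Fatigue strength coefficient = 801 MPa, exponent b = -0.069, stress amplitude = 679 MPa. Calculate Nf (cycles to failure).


sigma_a = sigma_f' * (2Nf)^b
2Nf = (sigma_a/sigma_f')^(1/b)
2Nf = (679/801)^(1/-0.069)
2Nf = 10.965785
Nf = 5.483


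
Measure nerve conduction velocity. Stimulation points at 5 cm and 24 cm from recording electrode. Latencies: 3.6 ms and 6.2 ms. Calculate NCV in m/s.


Distance = (24 - 5) / 100 = 0.19 m
dt = (6.2 - 3.6) / 1000 = 0.0026 s
NCV = dist / dt = 73.08 m/s


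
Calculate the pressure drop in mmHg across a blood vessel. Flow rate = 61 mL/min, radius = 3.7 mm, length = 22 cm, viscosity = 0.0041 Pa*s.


dP = 8*mu*L*Q / (pi*r^4)
Q = 61 mL/min = 1.01667e-06 m^3/s
dP = 12.46 Pa = 12.46 / 133.322 mmHg = 0.09346 mmHg


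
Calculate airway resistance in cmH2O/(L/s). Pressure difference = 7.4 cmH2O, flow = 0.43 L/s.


R = dP / flow
R = 7.4 / 0.43
R = 17.21 cmH2O/(L/s)


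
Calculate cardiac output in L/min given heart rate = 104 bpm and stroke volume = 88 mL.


CO = HR * SV
CO = 104 * 88 / 1000
CO = 9.152 L/min


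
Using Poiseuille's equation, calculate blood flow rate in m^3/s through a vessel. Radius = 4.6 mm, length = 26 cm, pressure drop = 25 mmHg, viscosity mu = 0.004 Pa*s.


Q = pi*r^4*dP / (8*mu*L)
r = 0.0046 m, L = 0.26 m
dP = 25 mmHg = 3333.05 Pa
Q = 5.6351e-04 m^3/s


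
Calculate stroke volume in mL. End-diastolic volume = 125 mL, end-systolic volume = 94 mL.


SV = EDV - ESV
SV = 125 - 94
SV = 31 mL


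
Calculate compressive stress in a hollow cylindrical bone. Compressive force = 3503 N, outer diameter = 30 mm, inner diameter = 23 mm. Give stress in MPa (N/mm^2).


A = pi*(r_o^2 - r_i^2)
r_o = 15 mm, r_i = 11.5 mm
A = 291.383 mm^2
sigma = F/A = 3503 / 291.383
sigma = 12.02 MPa


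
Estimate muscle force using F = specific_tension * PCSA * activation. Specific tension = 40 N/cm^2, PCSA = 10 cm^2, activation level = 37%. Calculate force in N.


F = sigma * PCSA * activation
F = 40 * 10 * 0.37
F = 148 N


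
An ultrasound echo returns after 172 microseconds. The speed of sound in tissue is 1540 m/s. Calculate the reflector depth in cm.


depth = c * t / 2
t = 172 us = 1.7200e-04 s
depth = 1540 * 1.7200e-04 / 2
depth = 0.13244 m = 13.244 cm


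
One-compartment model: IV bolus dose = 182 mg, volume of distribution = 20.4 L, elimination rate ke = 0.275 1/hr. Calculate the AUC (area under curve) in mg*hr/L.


C0 = Dose/Vd = 182/20.4 = 8.92157 mg/L
AUC = C0/ke = 8.92157/0.275
AUC = 32.44 mg*hr/L


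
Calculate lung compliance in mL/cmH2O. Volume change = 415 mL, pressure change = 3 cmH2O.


C = dV / dP
C = 415 / 3
C = 138.3 mL/cmH2O


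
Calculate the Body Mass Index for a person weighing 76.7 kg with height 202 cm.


BMI = weight / height^2
height = 202 cm = 2.02 m
BMI = 76.7 / 2.02^2
BMI = 18.8 kg/m^2


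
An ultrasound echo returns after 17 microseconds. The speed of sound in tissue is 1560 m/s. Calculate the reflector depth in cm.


depth = c * t / 2
t = 17 us = 1.7000e-05 s
depth = 1560 * 1.7000e-05 / 2
depth = 0.01326 m = 1.326 cm


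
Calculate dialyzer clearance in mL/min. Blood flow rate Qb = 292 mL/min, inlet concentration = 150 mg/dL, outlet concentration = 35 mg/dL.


K = Qb * (Cb_in - Cb_out) / Cb_in
K = 292 * (150 - 35) / 150
K = 223.9 mL/min


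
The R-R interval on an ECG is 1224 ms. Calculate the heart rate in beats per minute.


HR = 60 / RR_interval(s)
RR = 1224 ms = 1.224 s
HR = 60 / 1.224 = 49.02 bpm


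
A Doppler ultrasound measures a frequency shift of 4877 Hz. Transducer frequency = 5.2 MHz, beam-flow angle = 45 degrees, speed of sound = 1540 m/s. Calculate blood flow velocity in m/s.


v = fd * c / (2 * f0 * cos(theta))
v = 4877 * 1540 / (2 * 5.2000e+06 * cos(45))
v = 1.021 m/s


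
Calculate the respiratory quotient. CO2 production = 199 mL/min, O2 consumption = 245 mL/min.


RQ = VCO2 / VO2
RQ = 199 / 245
RQ = 0.8122


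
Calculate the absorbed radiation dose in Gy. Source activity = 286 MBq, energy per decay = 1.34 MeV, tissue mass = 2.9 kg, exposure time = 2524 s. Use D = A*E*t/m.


A = 286 MBq = 2.8600e+08 Bq
E = 1.34 MeV = 2.14668e-13 J
D = A*E*t/m = 2.8600e+08*2.14668e-13*2524/2.9
D = 0.05343 Gy


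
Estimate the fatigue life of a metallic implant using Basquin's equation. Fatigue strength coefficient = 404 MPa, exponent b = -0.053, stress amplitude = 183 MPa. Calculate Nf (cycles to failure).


sigma_a = sigma_f' * (2Nf)^b
2Nf = (sigma_a/sigma_f')^(1/b)
2Nf = (183/404)^(1/-0.053)
2Nf = 3084966.7
Nf = 1.5425e+06


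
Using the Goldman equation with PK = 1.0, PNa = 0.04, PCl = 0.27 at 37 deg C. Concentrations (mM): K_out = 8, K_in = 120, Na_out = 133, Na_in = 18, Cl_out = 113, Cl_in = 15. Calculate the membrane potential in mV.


Vm = (RT/F)*ln((PK*Ko + PNa*Nao + PCl*Cli)/(PK*Ki + PNa*Nai + PCl*Clo))
Numer = 17.37, Denom = 151.23
Vm = -57.84 mV


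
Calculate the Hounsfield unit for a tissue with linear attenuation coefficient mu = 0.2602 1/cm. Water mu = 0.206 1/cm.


HU = ((mu_tissue - mu_water) / mu_water) * 1000
HU = ((0.2602 - 0.206) / 0.206) * 1000
HU = 263.1


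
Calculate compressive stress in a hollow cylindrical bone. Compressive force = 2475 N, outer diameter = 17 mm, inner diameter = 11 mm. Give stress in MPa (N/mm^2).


A = pi*(r_o^2 - r_i^2)
r_o = 8.5 mm, r_i = 5.5 mm
A = 131.947 mm^2
sigma = F/A = 2475 / 131.947
sigma = 18.76 MPa


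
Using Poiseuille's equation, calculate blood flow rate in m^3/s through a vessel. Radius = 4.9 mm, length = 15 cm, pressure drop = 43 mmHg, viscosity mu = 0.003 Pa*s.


Q = pi*r^4*dP / (8*mu*L)
r = 0.0049 m, L = 0.15 m
dP = 43 mmHg = 5732.846 Pa
Q = 0.002884 m^3/s


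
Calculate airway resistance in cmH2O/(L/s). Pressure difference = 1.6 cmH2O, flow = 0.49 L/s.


R = dP / flow
R = 1.6 / 0.49
R = 3.265 cmH2O/(L/s)


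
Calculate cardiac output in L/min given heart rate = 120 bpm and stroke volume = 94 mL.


CO = HR * SV
CO = 120 * 94 / 1000
CO = 11.28 L/min


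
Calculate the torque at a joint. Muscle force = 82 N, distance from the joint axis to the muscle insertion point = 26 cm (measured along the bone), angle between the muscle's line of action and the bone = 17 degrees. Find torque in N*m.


Torque = F * d * sin(theta)   (moment arm = d*sin(theta))
d = 26 cm = 0.26 m
Torque = 82 * 0.26 * sin(17)
Torque = 6.233 N*m


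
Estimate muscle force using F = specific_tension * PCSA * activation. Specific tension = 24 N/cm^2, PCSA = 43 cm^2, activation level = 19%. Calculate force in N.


F = sigma * PCSA * activation
F = 24 * 43 * 0.19
F = 196.1 N


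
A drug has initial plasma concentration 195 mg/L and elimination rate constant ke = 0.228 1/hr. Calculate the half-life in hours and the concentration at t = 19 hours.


t_half = ln(2) / ke = 0.693147 / 0.228 = 3.04 hr
C(t) = C0 * exp(-ke*t) = 195 * exp(-0.228*19)
C(19) = 2.563 mg/L


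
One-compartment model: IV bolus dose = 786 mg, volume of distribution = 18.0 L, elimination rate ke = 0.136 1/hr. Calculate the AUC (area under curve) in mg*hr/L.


C0 = Dose/Vd = 786/18.0 = 43.6667 mg/L
AUC = C0/ke = 43.6667/0.136
AUC = 321.1 mg*hr/L


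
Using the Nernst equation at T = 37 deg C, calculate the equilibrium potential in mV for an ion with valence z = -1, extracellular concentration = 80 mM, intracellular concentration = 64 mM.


E = (RT/(zF)) * ln(C_out/C_in)
T = 37 + 273.15 = 310.15 K
E = (8.314 * 310.15 / (-1 * 96485)) * ln(80/64)
E = -5.964 mV


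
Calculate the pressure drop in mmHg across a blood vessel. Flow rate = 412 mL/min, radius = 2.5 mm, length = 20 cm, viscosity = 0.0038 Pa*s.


dP = 8*mu*L*Q / (pi*r^4)
Q = 412 mL/min = 6.86667e-06 m^3/s
dP = 340.204 Pa = 340.204 / 133.322 mmHg = 2.552 mmHg


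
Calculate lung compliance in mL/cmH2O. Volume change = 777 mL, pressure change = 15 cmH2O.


C = dV / dP
C = 777 / 15
C = 51.8 mL/cmH2O


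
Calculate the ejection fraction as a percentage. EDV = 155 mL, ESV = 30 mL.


SV = EDV - ESV = 155 - 30 = 125 mL
EF = SV/EDV * 100 = 125/155 * 100
EF = 80.65%


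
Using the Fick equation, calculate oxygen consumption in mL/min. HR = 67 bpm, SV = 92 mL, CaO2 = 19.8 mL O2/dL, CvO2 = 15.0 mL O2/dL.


CO = HR*SV = 67*92/1000 = 6.164 L/min
a-v O2 diff = 19.8 - 15.0 = 4.8 mL/dL
VO2 = CO * (CaO2-CvO2) * 10 dL/L
VO2 = 6.164 * 4.8 * 10
VO2 = 295.9 mL/min


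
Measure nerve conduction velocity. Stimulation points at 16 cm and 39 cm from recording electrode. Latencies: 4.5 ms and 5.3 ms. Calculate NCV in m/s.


Distance = (39 - 16) / 100 = 0.23 m
dt = (5.3 - 4.5) / 1000 = 8.0000e-04 s
NCV = dist / dt = 287.5 m/s


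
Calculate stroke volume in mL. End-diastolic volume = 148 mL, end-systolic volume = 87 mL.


SV = EDV - ESV
SV = 148 - 87
SV = 61 mL


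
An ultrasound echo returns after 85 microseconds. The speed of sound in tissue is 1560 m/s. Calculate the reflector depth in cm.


depth = c * t / 2
t = 85 us = 8.5000e-05 s
depth = 1560 * 8.5000e-05 / 2
depth = 0.0663 m = 6.63 cm


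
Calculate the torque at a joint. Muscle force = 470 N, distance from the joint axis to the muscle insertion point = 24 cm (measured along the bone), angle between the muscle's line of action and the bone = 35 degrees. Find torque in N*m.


Torque = F * d * sin(theta)   (moment arm = d*sin(theta))
d = 24 cm = 0.24 m
Torque = 470 * 0.24 * sin(35)
Torque = 64.7 N*m


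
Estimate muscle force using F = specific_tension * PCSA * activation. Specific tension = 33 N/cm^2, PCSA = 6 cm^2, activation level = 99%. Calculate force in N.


F = sigma * PCSA * activation
F = 33 * 6 * 0.99
F = 196 N


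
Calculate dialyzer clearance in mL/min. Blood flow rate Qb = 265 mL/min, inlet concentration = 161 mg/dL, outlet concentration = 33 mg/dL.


K = Qb * (Cb_in - Cb_out) / Cb_in
K = 265 * (161 - 33) / 161
K = 210.7 mL/min


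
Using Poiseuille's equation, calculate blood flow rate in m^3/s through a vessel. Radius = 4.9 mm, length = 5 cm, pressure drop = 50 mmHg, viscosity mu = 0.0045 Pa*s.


Q = pi*r^4*dP / (8*mu*L)
r = 0.0049 m, L = 0.05 m
dP = 50 mmHg = 6666.1 Pa
Q = 0.006707 m^3/s


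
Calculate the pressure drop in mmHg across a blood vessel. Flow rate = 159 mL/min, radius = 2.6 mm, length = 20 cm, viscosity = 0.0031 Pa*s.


dP = 8*mu*L*Q / (pi*r^4)
Q = 159 mL/min = 2.65e-06 m^3/s
dP = 91.5555 Pa = 91.5555 / 133.322 mmHg = 0.6867 mmHg


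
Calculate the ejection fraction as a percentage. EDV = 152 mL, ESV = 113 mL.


SV = EDV - ESV = 152 - 113 = 39 mL
EF = SV/EDV * 100 = 39/152 * 100
EF = 25.66%


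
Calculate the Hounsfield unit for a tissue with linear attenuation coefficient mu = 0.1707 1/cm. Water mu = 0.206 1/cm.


HU = ((mu_tissue - mu_water) / mu_water) * 1000
HU = ((0.1707 - 0.206) / 0.206) * 1000
HU = -171.4


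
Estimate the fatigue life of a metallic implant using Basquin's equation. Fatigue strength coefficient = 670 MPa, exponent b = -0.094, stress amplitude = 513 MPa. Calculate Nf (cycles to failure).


sigma_a = sigma_f' * (2Nf)^b
2Nf = (sigma_a/sigma_f')^(1/b)
2Nf = (513/670)^(1/-0.094)
2Nf = 17.123391
Nf = 8.562


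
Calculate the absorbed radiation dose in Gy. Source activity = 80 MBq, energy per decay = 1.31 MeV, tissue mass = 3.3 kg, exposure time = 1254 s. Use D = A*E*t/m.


A = 80 MBq = 8.0000e+07 Bq
E = 1.31 MeV = 2.09862e-13 J
D = A*E*t/m = 8.0000e+07*2.09862e-13*1254/3.3
D = 0.00638 Gy


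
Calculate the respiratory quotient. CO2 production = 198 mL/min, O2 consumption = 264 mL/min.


RQ = VCO2 / VO2
RQ = 198 / 264
RQ = 0.75


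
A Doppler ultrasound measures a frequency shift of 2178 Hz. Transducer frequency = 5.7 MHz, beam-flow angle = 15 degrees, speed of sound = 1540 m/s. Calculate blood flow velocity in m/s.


v = fd * c / (2 * f0 * cos(theta))
v = 2178 * 1540 / (2 * 5.7000e+06 * cos(15))
v = 0.3046 m/s


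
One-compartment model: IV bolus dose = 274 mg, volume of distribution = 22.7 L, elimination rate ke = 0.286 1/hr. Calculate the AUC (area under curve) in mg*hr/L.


C0 = Dose/Vd = 274/22.7 = 12.0705 mg/L
AUC = C0/ke = 12.0705/0.286
AUC = 42.2 mg*hr/L


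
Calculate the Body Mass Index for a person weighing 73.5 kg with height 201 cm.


BMI = weight / height^2
height = 201 cm = 2.01 m
BMI = 73.5 / 2.01^2
BMI = 18.19 kg/m^2


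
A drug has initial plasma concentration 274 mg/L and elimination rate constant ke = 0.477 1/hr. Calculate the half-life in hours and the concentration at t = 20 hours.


t_half = ln(2) / ke = 0.693147 / 0.477 = 1.453 hr
C(t) = C0 * exp(-ke*t) = 274 * exp(-0.477*20)
C(20) = 0.01971 mg/L


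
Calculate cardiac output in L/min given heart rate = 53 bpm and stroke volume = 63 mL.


CO = HR * SV
CO = 53 * 63 / 1000
CO = 3.339 L/min


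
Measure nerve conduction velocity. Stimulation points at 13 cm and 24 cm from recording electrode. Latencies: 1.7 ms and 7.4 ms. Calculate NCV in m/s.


Distance = (24 - 13) / 100 = 0.11 m
dt = (7.4 - 1.7) / 1000 = 0.0057 s
NCV = dist / dt = 19.3 m/s


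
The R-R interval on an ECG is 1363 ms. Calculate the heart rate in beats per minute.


HR = 60 / RR_interval(s)
RR = 1363 ms = 1.363 s
HR = 60 / 1.363 = 44.02 bpm


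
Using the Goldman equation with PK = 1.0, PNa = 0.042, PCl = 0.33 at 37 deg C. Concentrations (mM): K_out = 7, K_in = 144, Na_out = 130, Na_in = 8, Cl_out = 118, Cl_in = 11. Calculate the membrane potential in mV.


Vm = (RT/F)*ln((PK*Ko + PNa*Nao + PCl*Cli)/(PK*Ki + PNa*Nai + PCl*Clo))
Numer = 16.09, Denom = 183.276
Vm = -65.02 mV


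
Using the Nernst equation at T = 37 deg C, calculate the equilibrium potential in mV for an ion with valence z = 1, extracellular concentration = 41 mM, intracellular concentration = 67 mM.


E = (RT/(zF)) * ln(C_out/C_in)
T = 37 + 273.15 = 310.15 K
E = (8.314 * 310.15 / (1 * 96485)) * ln(41/67)
E = -13.13 mV


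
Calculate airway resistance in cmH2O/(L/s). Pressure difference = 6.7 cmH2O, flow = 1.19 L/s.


R = dP / flow
R = 6.7 / 1.19
R = 5.63 cmH2O/(L/s)


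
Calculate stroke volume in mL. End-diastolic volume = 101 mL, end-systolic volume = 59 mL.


SV = EDV - ESV
SV = 101 - 59
SV = 42 mL


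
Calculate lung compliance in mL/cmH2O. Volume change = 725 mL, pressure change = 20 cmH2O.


C = dV / dP
C = 725 / 20
C = 36.25 mL/cmH2O


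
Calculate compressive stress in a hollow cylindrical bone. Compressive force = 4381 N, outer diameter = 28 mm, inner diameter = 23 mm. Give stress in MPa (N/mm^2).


A = pi*(r_o^2 - r_i^2)
r_o = 14 mm, r_i = 11.5 mm
A = 200.277 mm^2
sigma = F/A = 4381 / 200.277
sigma = 21.87 MPa


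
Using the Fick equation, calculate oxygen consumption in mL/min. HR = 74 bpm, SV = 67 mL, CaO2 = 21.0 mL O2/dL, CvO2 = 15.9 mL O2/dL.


CO = HR*SV = 74*67/1000 = 4.958 L/min
a-v O2 diff = 21.0 - 15.9 = 5.1 mL/dL
VO2 = CO * (CaO2-CvO2) * 10 dL/L
VO2 = 4.958 * 5.1 * 10
VO2 = 252.9 mL/min


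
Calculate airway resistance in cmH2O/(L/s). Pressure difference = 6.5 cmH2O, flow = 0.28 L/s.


R = dP / flow
R = 6.5 / 0.28
R = 23.21 cmH2O/(L/s)


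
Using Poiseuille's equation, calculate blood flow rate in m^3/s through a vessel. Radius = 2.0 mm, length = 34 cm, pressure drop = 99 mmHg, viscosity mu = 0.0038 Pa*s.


Q = pi*r^4*dP / (8*mu*L)
r = 0.002 m, L = 0.34 m
dP = 99 mmHg = 13198.878 Pa
Q = 6.4188e-05 m^3/s


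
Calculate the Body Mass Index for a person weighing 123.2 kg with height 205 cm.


BMI = weight / height^2
height = 205 cm = 2.05 m
BMI = 123.2 / 2.05^2
BMI = 29.32 kg/m^2


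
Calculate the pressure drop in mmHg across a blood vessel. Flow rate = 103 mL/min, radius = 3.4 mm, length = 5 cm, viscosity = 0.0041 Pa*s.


dP = 8*mu*L*Q / (pi*r^4)
Q = 103 mL/min = 1.71667e-06 m^3/s
dP = 6.70602 Pa = 6.70602 / 133.322 mmHg = 0.0503 mmHg


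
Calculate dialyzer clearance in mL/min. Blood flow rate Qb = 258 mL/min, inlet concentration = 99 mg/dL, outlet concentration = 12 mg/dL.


K = Qb * (Cb_in - Cb_out) / Cb_in
K = 258 * (99 - 12) / 99
K = 226.7 mL/min


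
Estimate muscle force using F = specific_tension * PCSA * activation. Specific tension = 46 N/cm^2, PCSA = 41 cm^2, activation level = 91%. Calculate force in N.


F = sigma * PCSA * activation
F = 46 * 41 * 0.91
F = 1716 N


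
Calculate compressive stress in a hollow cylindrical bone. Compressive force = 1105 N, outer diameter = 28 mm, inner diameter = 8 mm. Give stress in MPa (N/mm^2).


A = pi*(r_o^2 - r_i^2)
r_o = 14 mm, r_i = 4 mm
A = 565.487 mm^2
sigma = F/A = 1105 / 565.487
sigma = 1.954 MPa


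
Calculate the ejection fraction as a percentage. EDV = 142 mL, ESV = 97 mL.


SV = EDV - ESV = 142 - 97 = 45 mL
EF = SV/EDV * 100 = 45/142 * 100
EF = 31.69%


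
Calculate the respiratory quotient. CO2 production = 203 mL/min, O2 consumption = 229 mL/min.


RQ = VCO2 / VO2
RQ = 203 / 229
RQ = 0.8865


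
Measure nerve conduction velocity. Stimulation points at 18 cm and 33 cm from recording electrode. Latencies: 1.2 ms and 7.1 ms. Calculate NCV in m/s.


Distance = (33 - 18) / 100 = 0.15 m
dt = (7.1 - 1.2) / 1000 = 0.0059 s
NCV = dist / dt = 25.42 m/s


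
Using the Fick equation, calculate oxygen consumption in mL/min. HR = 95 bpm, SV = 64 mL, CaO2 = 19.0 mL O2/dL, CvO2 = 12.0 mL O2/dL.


CO = HR*SV = 95*64/1000 = 6.08 L/min
a-v O2 diff = 19.0 - 12.0 = 7 mL/dL
VO2 = CO * (CaO2-CvO2) * 10 dL/L
VO2 = 6.08 * 7 * 10
VO2 = 425.6 mL/min


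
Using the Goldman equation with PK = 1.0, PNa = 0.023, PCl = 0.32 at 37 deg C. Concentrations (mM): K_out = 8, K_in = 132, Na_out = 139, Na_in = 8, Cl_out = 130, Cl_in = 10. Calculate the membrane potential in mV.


Vm = (RT/F)*ln((PK*Ko + PNa*Nao + PCl*Cli)/(PK*Ki + PNa*Nai + PCl*Clo))
Numer = 14.397, Denom = 173.784
Vm = -66.57 mV


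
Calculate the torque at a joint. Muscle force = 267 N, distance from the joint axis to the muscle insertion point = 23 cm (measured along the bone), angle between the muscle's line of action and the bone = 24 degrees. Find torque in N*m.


Torque = F * d * sin(theta)   (moment arm = d*sin(theta))
d = 23 cm = 0.23 m
Torque = 267 * 0.23 * sin(24)
Torque = 24.98 N*m


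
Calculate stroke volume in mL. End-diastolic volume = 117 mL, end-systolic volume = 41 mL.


SV = EDV - ESV
SV = 117 - 41
SV = 76 mL


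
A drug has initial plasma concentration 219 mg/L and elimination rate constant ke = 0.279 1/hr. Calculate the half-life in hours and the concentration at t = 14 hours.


t_half = ln(2) / ke = 0.693147 / 0.279 = 2.484 hr
C(t) = C0 * exp(-ke*t) = 219 * exp(-0.279*14)
C(14) = 4.406 mg/L


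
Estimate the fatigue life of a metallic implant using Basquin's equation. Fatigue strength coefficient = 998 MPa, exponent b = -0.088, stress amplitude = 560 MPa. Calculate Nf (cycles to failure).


sigma_a = sigma_f' * (2Nf)^b
2Nf = (sigma_a/sigma_f')^(1/b)
2Nf = (560/998)^(1/-0.088)
2Nf = 710.59064
Nf = 355.3


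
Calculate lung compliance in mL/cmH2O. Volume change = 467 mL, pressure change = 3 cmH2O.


C = dV / dP
C = 467 / 3
C = 155.7 mL/cmH2O


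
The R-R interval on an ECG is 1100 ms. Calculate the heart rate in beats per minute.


HR = 60 / RR_interval(s)
RR = 1100 ms = 1.1 s
HR = 60 / 1.1 = 54.55 bpm


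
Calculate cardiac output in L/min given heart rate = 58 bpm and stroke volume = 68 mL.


CO = HR * SV
CO = 58 * 68 / 1000
CO = 3.944 L/min


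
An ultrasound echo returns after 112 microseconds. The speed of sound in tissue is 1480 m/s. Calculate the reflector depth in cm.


depth = c * t / 2
t = 112 us = 1.1200e-04 s
depth = 1480 * 1.1200e-04 / 2
depth = 0.08288 m = 8.288 cm


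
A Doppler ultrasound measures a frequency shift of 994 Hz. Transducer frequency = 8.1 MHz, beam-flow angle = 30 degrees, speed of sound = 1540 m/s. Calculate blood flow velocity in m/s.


v = fd * c / (2 * f0 * cos(theta))
v = 994 * 1540 / (2 * 8.1000e+06 * cos(30))
v = 0.1091 m/s


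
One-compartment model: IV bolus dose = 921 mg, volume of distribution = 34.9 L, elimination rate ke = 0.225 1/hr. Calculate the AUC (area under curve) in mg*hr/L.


C0 = Dose/Vd = 921/34.9 = 26.3897 mg/L
AUC = C0/ke = 26.3897/0.225
AUC = 117.3 mg*hr/L


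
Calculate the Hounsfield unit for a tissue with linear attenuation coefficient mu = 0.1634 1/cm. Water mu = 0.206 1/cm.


HU = ((mu_tissue - mu_water) / mu_water) * 1000
HU = ((0.1634 - 0.206) / 0.206) * 1000
HU = -206.8


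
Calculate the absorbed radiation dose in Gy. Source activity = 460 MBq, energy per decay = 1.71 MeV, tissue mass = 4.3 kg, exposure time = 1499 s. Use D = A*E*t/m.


A = 460 MBq = 4.6000e+08 Bq
E = 1.71 MeV = 2.73942e-13 J
D = A*E*t/m = 4.6000e+08*2.73942e-13*1499/4.3
D = 0.04393 Gy


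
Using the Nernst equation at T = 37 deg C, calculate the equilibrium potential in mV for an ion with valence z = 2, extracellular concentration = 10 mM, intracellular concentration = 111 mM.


E = (RT/(zF)) * ln(C_out/C_in)
T = 37 + 273.15 = 310.15 K
E = (8.314 * 310.15 / (2 * 96485)) * ln(10/111)
E = -32.16 mV


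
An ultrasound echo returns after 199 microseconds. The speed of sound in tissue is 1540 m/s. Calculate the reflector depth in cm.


depth = c * t / 2
t = 199 us = 1.9900e-04 s
depth = 1540 * 1.9900e-04 / 2
depth = 0.15323 m = 15.323 cm


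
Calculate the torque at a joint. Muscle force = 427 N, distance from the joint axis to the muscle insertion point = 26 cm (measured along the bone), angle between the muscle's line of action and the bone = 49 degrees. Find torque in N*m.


Torque = F * d * sin(theta)   (moment arm = d*sin(theta))
d = 26 cm = 0.26 m
Torque = 427 * 0.26 * sin(49)
Torque = 83.79 N*m


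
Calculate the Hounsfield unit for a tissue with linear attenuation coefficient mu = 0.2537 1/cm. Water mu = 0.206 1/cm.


HU = ((mu_tissue - mu_water) / mu_water) * 1000
HU = ((0.2537 - 0.206) / 0.206) * 1000
HU = 231.6


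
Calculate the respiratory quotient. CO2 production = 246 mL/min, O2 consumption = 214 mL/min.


RQ = VCO2 / VO2
RQ = 246 / 214
RQ = 1.15


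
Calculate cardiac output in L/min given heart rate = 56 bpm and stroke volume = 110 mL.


CO = HR * SV
CO = 56 * 110 / 1000
CO = 6.16 L/min


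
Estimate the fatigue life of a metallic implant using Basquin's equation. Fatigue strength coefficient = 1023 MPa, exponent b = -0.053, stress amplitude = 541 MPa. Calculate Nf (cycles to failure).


sigma_a = sigma_f' * (2Nf)^b
2Nf = (sigma_a/sigma_f')^(1/b)
2Nf = (541/1023)^(1/-0.053)
2Nf = 166091.18
Nf = 8.305e+04


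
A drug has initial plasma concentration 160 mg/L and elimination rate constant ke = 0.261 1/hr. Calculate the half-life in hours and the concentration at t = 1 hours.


t_half = ln(2) / ke = 0.693147 / 0.261 = 2.656 hr
C(t) = C0 * exp(-ke*t) = 160 * exp(-0.261*1)
C(1) = 123.2 mg/L


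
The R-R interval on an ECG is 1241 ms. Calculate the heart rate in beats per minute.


HR = 60 / RR_interval(s)
RR = 1241 ms = 1.241 s
HR = 60 / 1.241 = 48.35 bpm


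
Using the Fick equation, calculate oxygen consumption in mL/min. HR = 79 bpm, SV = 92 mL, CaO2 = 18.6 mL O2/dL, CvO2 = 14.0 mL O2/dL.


CO = HR*SV = 79*92/1000 = 7.268 L/min
a-v O2 diff = 18.6 - 14.0 = 4.6 mL/dL
VO2 = CO * (CaO2-CvO2) * 10 dL/L
VO2 = 7.268 * 4.6 * 10
VO2 = 334.3 mL/min


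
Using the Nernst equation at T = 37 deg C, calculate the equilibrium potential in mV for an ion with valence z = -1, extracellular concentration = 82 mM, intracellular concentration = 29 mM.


E = (RT/(zF)) * ln(C_out/C_in)
T = 37 + 273.15 = 310.15 K
E = (8.314 * 310.15 / (-1 * 96485)) * ln(82/29)
E = -27.78 mV


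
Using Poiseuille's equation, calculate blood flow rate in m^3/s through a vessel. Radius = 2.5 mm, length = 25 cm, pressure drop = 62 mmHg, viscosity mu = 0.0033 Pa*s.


Q = pi*r^4*dP / (8*mu*L)
r = 0.0025 m, L = 0.25 m
dP = 62 mmHg = 8265.964 Pa
Q = 1.5369e-04 m^3/s


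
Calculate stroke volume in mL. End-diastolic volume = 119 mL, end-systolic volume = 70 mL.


SV = EDV - ESV
SV = 119 - 70
SV = 49 mL


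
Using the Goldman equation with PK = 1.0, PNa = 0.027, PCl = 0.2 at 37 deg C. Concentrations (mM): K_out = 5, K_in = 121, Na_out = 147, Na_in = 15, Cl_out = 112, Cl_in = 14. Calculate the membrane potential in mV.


Vm = (RT/F)*ln((PK*Ko + PNa*Nao + PCl*Cli)/(PK*Ki + PNa*Nai + PCl*Clo))
Numer = 11.769, Denom = 143.805
Vm = -66.89 mV


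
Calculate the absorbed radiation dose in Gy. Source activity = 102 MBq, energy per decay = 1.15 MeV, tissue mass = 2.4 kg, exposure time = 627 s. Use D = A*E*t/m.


A = 102 MBq = 1.0200e+08 Bq
E = 1.15 MeV = 1.8423e-13 J
D = A*E*t/m = 1.0200e+08*1.8423e-13*627/2.4
D = 0.004909 Gy


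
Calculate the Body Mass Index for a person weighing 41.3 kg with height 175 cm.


BMI = weight / height^2
height = 175 cm = 1.75 m
BMI = 41.3 / 1.75^2
BMI = 13.49 kg/m^2


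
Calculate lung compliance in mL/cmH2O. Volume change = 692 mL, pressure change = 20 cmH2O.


C = dV / dP
C = 692 / 20
C = 34.6 mL/cmH2O


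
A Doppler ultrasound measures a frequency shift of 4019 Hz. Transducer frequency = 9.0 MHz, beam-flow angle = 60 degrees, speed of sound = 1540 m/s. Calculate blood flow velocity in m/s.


v = fd * c / (2 * f0 * cos(theta))
v = 4019 * 1540 / (2 * 9.0000e+06 * cos(60))
v = 0.6877 m/s


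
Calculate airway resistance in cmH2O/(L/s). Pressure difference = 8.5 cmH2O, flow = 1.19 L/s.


R = dP / flow
R = 8.5 / 1.19
R = 7.143 cmH2O/(L/s)


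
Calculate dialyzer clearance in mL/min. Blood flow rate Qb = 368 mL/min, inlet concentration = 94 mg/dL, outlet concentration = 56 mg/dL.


K = Qb * (Cb_in - Cb_out) / Cb_in
K = 368 * (94 - 56) / 94
K = 148.8 mL/min


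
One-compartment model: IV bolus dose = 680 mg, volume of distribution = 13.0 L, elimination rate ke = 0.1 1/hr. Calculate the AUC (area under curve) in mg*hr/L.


C0 = Dose/Vd = 680/13.0 = 52.3077 mg/L
AUC = C0/ke = 52.3077/0.1
AUC = 523.1 mg*hr/L


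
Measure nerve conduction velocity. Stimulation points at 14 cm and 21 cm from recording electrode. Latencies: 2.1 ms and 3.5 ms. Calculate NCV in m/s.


Distance = (21 - 14) / 100 = 0.07 m
dt = (3.5 - 2.1) / 1000 = 0.0014 s
NCV = dist / dt = 50 m/s


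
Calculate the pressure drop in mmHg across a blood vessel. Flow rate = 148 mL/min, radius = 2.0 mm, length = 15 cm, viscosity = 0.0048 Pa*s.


dP = 8*mu*L*Q / (pi*r^4)
Q = 148 mL/min = 2.46667e-06 m^3/s
dP = 282.66 Pa = 282.66 / 133.322 mmHg = 2.12 mmHg


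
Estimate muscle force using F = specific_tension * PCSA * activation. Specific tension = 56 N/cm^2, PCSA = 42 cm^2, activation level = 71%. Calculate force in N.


F = sigma * PCSA * activation
F = 56 * 42 * 0.71
F = 1670 N


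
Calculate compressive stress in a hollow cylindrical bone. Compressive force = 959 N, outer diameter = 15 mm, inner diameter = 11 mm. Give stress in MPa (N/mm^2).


A = pi*(r_o^2 - r_i^2)
r_o = 7.5 mm, r_i = 5.5 mm
A = 81.6814 mm^2
sigma = F/A = 959 / 81.6814
sigma = 11.74 MPa


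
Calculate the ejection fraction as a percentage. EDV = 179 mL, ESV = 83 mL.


SV = EDV - ESV = 179 - 83 = 96 mL
EF = SV/EDV * 100 = 96/179 * 100
EF = 53.63%


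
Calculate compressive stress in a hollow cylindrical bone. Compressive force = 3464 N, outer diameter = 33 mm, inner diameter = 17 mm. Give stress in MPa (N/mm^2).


A = pi*(r_o^2 - r_i^2)
r_o = 16.5 mm, r_i = 8.5 mm
A = 628.319 mm^2
sigma = F/A = 3464 / 628.319
sigma = 5.513 MPa


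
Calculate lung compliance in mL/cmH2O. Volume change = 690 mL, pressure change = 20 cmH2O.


C = dV / dP
C = 690 / 20
C = 34.5 mL/cmH2O


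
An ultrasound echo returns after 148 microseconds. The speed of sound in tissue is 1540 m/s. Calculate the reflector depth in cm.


depth = c * t / 2
t = 148 us = 1.4800e-04 s
depth = 1540 * 1.4800e-04 / 2
depth = 0.11396 m = 11.396 cm
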